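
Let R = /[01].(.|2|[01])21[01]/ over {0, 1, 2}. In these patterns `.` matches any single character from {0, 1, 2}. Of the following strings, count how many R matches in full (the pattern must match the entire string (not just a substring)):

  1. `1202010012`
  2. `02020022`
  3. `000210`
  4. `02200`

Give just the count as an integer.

1 → no match
2 → no match
3 → match
4 → no match
Total matched: 1

1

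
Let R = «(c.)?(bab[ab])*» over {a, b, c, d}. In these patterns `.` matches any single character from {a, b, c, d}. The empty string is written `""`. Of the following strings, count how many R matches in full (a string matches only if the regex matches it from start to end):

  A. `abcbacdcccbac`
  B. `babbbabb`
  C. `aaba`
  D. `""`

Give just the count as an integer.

A → no match
B. `babbbabb` → match
C. `aaba` → no match
D. `""` → match
Total matched: 2

2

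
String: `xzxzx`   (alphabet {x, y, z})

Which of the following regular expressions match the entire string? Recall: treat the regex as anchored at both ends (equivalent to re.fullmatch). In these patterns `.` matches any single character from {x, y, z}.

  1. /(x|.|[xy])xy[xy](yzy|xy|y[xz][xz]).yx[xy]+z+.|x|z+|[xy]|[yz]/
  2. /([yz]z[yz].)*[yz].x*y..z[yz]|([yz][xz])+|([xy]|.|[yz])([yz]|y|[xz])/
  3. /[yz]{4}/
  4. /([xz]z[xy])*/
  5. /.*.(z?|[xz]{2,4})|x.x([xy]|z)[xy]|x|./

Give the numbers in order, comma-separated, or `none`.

5

1 → no match
2 → no match
3 → no match
4 → no match
5 → match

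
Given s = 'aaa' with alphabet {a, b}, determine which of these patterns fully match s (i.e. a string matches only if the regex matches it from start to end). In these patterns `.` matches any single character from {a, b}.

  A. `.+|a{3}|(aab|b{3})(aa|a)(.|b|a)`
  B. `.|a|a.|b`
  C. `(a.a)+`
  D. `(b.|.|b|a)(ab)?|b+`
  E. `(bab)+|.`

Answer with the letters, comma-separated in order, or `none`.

A, C

A → match
B → no match
C → match
D → no match
E → no match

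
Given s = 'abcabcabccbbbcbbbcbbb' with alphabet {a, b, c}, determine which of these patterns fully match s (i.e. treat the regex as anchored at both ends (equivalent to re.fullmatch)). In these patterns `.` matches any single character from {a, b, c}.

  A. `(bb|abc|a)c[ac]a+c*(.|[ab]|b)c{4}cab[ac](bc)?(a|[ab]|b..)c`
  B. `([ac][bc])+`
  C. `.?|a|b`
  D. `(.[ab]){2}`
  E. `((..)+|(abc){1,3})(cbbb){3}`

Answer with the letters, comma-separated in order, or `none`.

A → no match — must end with 'c'
B → no match
C → no match
D → no match
E → match

E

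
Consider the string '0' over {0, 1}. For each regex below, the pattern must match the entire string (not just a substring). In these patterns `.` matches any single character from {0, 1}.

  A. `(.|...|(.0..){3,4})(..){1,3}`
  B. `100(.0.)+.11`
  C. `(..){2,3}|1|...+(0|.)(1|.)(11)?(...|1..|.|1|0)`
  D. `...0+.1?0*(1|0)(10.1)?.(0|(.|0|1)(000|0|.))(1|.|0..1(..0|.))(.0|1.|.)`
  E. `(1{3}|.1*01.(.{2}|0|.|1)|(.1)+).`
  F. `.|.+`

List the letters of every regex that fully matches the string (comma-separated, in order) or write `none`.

A → no match
B → no match — must start with '100'
C → no match
D → no match
E → no match
F → match

F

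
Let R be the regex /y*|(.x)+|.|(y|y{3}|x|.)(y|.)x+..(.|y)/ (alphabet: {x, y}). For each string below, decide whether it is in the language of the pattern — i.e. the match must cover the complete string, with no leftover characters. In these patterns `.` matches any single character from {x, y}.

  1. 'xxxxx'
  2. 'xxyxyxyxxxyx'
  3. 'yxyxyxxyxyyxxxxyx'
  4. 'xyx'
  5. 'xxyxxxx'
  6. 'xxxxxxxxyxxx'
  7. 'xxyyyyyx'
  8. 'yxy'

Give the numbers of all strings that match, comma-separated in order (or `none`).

1 → no match
2 → match
3 → no match
4 → no match
5 → no match
6 → match
7 → no match
8 → no match

2, 6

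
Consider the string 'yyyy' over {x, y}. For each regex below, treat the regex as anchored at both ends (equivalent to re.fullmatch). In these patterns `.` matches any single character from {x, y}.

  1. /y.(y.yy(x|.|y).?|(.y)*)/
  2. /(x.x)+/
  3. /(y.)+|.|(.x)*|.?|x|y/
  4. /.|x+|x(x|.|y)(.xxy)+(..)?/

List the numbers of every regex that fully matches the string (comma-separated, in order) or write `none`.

1, 3

1 → match
2 → no match — must start with 'x'
3 → match
4 → no match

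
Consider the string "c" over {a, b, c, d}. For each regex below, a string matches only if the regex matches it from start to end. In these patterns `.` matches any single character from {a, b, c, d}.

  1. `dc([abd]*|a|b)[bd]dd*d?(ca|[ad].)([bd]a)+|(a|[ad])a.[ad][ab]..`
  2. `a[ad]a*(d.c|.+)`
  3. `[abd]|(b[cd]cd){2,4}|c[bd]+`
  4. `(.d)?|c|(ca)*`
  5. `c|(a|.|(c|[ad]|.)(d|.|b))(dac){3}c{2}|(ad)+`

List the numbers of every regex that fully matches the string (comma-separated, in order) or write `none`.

1 → no match
2 → no match — must start with "a"
3 → no match
4 → match
5 → match

4, 5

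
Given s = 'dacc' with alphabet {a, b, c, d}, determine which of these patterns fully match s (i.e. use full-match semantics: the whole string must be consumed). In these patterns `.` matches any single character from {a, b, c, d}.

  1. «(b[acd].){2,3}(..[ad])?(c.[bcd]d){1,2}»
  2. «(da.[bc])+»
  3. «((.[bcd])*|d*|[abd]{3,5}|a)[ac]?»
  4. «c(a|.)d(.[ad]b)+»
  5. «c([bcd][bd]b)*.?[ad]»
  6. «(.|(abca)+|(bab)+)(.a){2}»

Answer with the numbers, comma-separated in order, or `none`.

2

1 → no match — must start with 'b'
2 → match
3 → no match
4 → no match — must start with 'c'
5 → no match — must start with 'c'
6 → no match — must end with 'a'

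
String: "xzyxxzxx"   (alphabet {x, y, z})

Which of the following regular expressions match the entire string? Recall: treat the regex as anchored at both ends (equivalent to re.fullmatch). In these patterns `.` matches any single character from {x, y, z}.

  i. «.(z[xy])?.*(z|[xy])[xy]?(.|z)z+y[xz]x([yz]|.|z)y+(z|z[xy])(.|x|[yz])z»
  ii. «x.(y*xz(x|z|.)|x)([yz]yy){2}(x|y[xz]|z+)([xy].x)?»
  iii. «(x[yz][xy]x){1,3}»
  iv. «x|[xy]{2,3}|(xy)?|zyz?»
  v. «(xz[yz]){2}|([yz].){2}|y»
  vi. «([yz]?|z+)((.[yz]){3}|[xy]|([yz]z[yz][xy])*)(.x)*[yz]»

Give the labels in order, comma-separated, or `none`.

i → no match — must end with "z"
ii → no match
iii → match
iv → no match
v → no match
vi → no match

iii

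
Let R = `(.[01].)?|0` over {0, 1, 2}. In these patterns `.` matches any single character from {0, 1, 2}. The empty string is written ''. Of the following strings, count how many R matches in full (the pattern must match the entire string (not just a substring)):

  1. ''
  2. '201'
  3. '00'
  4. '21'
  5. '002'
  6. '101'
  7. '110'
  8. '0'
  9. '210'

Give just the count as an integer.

7

1. '' → match
2. '201' → match
3. '00' → no match
4. '21' → no match
5. '002' → match
6. '101' → match
7. '110' → match
8. '0' → match
9. '210' → match
Total matched: 7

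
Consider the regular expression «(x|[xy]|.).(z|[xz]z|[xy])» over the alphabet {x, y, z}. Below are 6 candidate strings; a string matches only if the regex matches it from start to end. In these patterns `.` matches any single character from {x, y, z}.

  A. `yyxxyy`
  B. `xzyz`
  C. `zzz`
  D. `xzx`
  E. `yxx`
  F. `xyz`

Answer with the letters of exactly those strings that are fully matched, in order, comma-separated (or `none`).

A → no match
B → no match
C → match
D → match
E → match
F → match

C, D, E, F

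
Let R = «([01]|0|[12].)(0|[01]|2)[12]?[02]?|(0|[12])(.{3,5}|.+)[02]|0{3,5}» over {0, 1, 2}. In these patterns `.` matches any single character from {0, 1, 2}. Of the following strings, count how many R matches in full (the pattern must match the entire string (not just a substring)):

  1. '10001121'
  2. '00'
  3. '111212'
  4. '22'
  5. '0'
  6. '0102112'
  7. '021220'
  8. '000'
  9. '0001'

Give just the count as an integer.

5

1 → no match
2 → match
3 → match
4 → no match
5 → no match
6 → match
7 → match
8 → match
9 → no match
Total matched: 5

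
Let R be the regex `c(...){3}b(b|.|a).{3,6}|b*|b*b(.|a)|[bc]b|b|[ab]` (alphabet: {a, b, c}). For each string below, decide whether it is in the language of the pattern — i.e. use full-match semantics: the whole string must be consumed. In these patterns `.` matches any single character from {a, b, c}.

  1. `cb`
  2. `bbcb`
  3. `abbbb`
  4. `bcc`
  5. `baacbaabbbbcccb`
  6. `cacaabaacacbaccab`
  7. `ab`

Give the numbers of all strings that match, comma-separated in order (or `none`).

1

1 → match
2 → no match
3 → no match
4 → no match
5 → no match
6 → no match
7 → no match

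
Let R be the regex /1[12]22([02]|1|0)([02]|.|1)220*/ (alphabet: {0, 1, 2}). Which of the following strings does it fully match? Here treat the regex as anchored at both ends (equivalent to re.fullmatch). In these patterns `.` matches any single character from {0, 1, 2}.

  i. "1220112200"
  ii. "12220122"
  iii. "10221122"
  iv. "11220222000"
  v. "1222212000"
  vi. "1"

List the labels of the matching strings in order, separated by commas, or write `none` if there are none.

ii, iv

i. "1220112200" → no match
ii. "12220122" → match
iii. "10221122" → no match
iv. "11220222000" → match
v. "1222212000" → no match
vi. "1" → no match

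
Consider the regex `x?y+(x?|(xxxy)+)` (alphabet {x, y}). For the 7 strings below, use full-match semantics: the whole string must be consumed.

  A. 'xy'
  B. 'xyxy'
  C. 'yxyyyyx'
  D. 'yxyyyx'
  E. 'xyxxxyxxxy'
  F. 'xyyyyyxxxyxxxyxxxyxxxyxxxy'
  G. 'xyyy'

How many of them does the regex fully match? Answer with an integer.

A. 'xy' → match
B. 'xyxy' → no match
C. 'yxyyyyx' → no match
D. 'yxyyyx' → no match
E. 'xyxxxyxxxy' → match
F → match
G. 'xyyy' → match
Total matched: 4

4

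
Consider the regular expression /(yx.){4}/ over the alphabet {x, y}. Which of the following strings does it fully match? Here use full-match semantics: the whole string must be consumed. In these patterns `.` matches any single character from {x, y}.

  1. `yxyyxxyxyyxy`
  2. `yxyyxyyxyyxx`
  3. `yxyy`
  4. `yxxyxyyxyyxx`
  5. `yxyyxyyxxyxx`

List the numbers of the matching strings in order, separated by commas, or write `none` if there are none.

1, 2, 4, 5

1 → match
2 → match
3 → no match
4 → match
5 → match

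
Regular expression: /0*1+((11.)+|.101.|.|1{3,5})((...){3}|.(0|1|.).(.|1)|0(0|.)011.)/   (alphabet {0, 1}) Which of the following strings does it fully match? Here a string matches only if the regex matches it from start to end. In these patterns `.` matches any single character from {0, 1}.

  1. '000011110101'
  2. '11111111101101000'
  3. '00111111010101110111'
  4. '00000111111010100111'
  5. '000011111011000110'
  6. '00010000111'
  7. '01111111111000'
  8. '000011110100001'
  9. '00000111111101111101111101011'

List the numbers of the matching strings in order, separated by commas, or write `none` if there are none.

1 → match
2 → match
3 → match
4 → match
5 → match
6 → match
7 → match
8 → match
9 → match

1, 2, 3, 4, 5, 6, 7, 8, 9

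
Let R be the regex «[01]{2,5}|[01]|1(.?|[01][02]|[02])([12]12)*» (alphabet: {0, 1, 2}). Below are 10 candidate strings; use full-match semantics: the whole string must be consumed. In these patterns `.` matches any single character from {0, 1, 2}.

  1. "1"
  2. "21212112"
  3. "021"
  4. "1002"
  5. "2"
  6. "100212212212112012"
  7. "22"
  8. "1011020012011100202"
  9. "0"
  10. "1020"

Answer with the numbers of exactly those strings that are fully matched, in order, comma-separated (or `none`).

1, 9

1. "1" → match
2. "21212112" → no match
3. "021" → no match
4. "1002" → no match
5. "2" → no match
6 → no match
7. "22" → no match
8 → no match
9. "0" → match
10. "1020" → no match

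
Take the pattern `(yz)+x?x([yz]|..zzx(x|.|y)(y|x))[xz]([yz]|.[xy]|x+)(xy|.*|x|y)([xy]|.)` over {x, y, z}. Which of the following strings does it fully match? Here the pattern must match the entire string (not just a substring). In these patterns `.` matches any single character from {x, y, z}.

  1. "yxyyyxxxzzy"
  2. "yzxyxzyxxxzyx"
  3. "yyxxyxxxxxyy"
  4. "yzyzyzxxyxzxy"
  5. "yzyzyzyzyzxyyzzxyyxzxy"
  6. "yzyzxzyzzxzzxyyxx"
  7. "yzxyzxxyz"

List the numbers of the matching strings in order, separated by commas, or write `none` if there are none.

1 → no match — must start with "yz"
2 → match
3 → no match — must start with "yz"
4 → match
5 → match
6 → no match
7 → match

2, 4, 5, 7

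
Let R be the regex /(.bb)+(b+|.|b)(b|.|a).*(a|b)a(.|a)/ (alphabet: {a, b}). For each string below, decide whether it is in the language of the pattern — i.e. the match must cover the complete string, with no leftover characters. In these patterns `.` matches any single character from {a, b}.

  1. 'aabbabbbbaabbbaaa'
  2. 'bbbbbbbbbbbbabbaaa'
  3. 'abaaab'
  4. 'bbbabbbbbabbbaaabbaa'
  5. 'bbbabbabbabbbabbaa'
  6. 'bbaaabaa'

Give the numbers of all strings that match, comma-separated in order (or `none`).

1 → no match
2 → match
3 → no match
4 → match
5 → match
6 → no match

2, 4, 5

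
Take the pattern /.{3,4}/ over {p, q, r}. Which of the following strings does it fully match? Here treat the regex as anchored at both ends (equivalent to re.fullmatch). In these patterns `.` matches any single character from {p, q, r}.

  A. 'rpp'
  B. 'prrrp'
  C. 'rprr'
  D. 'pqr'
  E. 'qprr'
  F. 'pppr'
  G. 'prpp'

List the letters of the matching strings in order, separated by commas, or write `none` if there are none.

A. 'rpp' → match
B. 'prrrp' → no match
C. 'rprr' → match
D. 'pqr' → match
E. 'qprr' → match
F. 'pppr' → match
G. 'prpp' → match

A, C, D, E, F, G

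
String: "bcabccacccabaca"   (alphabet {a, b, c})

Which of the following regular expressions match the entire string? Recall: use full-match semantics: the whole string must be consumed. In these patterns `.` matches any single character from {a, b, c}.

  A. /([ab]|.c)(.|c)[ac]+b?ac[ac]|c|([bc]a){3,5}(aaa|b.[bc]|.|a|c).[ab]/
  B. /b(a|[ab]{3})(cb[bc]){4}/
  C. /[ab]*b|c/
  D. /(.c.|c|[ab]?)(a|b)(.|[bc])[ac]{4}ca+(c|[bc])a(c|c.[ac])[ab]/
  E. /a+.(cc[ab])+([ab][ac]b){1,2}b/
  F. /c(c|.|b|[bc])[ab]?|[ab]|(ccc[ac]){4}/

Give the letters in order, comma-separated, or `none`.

D

A → no match
B → no match
C → no match
D → match
E → no match — must start with "a"
F → no match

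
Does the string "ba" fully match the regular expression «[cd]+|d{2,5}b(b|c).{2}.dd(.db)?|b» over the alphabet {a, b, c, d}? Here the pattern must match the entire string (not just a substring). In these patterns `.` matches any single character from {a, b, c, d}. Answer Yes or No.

No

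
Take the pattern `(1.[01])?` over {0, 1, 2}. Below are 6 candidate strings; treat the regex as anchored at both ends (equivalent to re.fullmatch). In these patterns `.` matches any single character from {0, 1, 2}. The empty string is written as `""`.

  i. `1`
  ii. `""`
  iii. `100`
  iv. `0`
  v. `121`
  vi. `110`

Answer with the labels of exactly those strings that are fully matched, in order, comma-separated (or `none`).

ii, iii, v, vi

i → no match
ii → match
iii → match
iv → no match
v → match
vi → match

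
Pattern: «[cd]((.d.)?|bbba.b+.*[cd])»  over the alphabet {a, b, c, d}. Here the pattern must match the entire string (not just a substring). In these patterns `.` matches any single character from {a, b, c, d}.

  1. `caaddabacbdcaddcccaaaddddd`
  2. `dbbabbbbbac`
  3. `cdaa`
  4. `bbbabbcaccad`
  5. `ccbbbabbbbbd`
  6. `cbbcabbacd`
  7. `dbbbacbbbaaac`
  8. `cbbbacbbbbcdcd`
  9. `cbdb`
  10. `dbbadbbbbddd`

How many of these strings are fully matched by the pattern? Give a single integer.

3

1 → no match
2 → no match
3 → no match
4 → no match
5 → no match
6 → no match
7 → match
8 → match
9 → match
10 → no match
Total matched: 3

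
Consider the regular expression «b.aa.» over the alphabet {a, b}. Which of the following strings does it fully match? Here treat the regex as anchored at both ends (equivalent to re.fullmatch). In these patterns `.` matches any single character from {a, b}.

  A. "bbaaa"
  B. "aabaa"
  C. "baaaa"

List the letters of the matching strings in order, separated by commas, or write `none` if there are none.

A → match
B → no match — must start with "b"
C → match

A, C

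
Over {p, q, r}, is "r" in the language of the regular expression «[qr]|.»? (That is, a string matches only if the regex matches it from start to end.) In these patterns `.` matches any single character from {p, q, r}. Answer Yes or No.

Yes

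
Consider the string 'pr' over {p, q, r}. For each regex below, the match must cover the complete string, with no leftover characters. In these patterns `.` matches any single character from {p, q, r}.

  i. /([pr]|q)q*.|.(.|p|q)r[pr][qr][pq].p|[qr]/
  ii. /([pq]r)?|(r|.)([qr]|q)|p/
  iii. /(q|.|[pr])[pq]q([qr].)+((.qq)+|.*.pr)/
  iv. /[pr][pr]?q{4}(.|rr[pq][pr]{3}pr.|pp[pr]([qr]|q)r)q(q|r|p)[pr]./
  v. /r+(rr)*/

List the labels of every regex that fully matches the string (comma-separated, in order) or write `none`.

i → match
ii → match
iii → no match
iv → no match
v → no match — must start with 'r'

i, ii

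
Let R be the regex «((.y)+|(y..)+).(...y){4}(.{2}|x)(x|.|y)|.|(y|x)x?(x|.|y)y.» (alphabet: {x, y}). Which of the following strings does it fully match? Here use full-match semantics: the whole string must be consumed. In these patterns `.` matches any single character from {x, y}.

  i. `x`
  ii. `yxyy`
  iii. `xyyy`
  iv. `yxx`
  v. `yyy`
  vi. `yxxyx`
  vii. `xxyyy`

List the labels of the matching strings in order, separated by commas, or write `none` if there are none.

i, ii, iii, vi, vii

i → match
ii → match
iii → match
iv → no match
v → no match
vi → match
vii → match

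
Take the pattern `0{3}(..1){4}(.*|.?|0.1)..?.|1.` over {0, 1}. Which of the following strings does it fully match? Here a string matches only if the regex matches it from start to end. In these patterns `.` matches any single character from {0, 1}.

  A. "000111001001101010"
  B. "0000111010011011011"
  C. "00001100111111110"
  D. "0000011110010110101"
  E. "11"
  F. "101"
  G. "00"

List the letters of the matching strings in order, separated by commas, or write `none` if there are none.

A, B, C, D, E

A → match
B → match
C → match
D → match
E → match
F → no match
G → no match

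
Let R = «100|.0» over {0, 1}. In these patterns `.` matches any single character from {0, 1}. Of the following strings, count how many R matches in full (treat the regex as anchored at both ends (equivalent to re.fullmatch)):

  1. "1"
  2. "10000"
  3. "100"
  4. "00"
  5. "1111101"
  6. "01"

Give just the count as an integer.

2

1 → no match
2 → no match
3 → match
4 → match
5 → no match
6 → no match
Total matched: 2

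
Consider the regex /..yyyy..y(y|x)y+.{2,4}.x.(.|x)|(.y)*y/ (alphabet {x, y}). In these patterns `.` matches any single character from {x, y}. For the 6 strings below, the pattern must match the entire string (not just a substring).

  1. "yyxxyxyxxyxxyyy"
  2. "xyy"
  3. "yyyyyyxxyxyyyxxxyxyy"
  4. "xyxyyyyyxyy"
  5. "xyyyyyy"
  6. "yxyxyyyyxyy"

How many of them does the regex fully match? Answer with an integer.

1 → no match
2 → match
3 → match
4 → match
5 → match
6 → no match
Total matched: 4

4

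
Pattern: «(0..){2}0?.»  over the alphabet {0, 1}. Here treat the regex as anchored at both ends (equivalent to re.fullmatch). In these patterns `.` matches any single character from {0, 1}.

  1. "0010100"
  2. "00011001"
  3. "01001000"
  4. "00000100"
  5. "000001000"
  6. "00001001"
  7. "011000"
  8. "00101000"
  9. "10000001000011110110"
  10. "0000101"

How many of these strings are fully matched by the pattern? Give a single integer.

6

1 → match
2 → no match
3 → match
4 → match
5 → no match
6 → match
7 → no match
8 → match
9 → no match — must start with "0"
10 → match
Total matched: 6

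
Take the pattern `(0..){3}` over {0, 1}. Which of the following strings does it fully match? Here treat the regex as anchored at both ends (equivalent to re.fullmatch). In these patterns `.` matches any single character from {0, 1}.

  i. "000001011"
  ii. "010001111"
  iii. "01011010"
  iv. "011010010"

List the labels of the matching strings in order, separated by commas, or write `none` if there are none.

i, iv

i. "000001011" → match
ii. "010001111" → no match
iii. "01011010" → no match
iv. "011010010" → match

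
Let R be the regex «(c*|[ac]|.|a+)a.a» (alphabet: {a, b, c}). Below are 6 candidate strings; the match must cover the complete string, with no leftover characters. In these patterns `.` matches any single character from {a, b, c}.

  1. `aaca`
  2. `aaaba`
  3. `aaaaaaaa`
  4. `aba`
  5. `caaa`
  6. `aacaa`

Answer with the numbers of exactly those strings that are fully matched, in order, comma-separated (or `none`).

1, 2, 3, 4, 5

1. `aaca` → match
2. `aaaba` → match
3. `aaaaaaaa` → match
4. `aba` → match
5. `caaa` → match
6. `aacaa` → no match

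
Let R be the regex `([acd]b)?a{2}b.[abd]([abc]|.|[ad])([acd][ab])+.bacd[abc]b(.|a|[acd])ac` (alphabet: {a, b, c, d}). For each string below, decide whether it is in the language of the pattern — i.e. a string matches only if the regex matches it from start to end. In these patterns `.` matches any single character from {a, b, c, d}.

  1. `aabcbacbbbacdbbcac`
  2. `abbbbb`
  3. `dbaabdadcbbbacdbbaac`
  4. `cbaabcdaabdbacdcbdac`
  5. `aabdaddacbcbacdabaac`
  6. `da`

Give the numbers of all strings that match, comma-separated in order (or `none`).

1, 3, 4, 5

1 → match
2. `abbbbb` → no match — must end with `ac`
3 → match
4 → match
5 → match
6. `da` → no match — must end with `ac`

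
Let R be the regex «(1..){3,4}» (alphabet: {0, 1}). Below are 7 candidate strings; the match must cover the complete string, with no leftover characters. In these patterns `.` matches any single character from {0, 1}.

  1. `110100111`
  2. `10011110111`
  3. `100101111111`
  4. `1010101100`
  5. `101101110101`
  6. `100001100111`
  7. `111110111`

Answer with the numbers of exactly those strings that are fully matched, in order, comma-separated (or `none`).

1. `110100111` → match
2. `10011110111` → no match
3. `100101111111` → match
4. `1010101100` → no match
5. `101101110101` → match
6. `100001100111` → no match
7. `111110111` → match

1, 3, 5, 7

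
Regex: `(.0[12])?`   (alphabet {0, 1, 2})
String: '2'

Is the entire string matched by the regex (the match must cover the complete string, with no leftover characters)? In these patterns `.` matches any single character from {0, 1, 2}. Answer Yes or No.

No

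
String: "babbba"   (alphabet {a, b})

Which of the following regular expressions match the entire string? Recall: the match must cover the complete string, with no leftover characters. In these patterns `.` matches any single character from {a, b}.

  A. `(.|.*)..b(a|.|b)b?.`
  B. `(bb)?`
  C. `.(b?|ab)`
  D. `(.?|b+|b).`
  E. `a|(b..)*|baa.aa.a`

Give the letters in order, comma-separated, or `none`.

A, E

A → match
B → no match
C → no match
D → no match
E → match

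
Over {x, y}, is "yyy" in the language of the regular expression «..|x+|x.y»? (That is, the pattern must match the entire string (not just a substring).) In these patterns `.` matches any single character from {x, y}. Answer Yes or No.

No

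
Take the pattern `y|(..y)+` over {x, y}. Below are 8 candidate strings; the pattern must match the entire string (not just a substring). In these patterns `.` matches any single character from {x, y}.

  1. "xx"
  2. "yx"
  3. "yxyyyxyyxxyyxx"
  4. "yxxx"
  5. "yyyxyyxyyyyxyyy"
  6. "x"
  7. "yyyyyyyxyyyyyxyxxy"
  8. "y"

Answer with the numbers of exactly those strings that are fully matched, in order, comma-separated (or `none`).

7, 8

1 → no match — must end with "y"
2 → no match — must end with "y"
3 → no match — must end with "y"
4 → no match — must end with "y"
5 → no match
6 → no match — must end with "y"
7 → match
8 → match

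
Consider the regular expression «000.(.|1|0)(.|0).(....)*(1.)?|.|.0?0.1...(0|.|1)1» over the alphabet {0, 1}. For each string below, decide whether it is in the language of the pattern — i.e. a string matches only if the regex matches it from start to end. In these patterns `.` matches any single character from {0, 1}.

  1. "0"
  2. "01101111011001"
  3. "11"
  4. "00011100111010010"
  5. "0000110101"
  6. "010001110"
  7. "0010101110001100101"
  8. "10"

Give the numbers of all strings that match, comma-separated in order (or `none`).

1, 4, 5

1 → match
2 → no match
3 → no match
4 → match
5 → match
6 → no match
7 → no match
8 → no match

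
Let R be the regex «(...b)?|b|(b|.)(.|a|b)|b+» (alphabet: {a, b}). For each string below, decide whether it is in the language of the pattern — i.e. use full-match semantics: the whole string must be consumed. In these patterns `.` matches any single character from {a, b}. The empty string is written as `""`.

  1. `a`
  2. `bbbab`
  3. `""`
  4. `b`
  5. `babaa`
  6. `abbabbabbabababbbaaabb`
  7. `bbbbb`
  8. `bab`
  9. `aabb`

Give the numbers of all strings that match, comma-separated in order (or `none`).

3, 4, 7, 9

1 → no match
2 → no match
3 → match
4 → match
5 → no match
6 → no match
7 → match
8 → no match
9 → match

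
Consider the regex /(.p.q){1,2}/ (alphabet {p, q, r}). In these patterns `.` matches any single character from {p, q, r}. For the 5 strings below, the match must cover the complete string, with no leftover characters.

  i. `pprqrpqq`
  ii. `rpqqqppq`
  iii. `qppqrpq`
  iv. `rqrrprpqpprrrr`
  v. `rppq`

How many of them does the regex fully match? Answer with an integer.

3

i → match
ii → match
iii → no match
iv → no match — must end with `q`
v → match
Total matched: 3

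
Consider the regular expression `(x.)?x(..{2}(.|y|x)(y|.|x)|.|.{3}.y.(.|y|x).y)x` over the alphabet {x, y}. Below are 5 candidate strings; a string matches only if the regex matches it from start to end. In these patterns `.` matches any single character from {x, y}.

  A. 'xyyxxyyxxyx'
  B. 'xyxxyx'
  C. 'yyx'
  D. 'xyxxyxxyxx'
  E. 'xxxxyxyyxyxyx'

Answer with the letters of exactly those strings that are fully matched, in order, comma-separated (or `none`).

A → match
B → no match
C → no match
D → no match
E → match

A, E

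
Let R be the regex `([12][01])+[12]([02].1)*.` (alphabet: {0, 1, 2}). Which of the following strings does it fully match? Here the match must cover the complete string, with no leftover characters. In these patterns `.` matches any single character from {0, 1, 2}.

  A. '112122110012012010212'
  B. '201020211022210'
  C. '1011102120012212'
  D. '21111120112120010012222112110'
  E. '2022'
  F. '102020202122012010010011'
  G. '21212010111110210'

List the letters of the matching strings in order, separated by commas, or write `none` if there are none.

A, B, C, E, F, G

A → match
B → match
C → match
D → no match
E → match
F → match
G → match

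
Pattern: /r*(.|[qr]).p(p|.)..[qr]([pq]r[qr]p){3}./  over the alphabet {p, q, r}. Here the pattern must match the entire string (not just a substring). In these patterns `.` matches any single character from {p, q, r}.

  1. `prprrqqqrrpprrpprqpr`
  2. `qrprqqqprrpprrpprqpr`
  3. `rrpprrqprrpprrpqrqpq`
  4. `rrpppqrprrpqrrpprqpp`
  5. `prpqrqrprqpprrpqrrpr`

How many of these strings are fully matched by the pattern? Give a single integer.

5

1 → match
2 → match
3 → match
4 → match
5 → match
Total matched: 5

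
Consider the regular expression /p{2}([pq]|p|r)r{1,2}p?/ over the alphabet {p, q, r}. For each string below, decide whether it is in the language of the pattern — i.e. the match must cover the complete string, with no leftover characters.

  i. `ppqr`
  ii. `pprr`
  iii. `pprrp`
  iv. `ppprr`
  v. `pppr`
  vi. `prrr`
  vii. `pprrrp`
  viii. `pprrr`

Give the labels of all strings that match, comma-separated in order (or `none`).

i → match
ii → match
iii → match
iv → match
v → match
vi → no match
vii → match
viii → match

i, ii, iii, iv, v, vii, viii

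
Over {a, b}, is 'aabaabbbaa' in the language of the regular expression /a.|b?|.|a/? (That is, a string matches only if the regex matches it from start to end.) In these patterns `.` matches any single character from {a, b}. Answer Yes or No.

No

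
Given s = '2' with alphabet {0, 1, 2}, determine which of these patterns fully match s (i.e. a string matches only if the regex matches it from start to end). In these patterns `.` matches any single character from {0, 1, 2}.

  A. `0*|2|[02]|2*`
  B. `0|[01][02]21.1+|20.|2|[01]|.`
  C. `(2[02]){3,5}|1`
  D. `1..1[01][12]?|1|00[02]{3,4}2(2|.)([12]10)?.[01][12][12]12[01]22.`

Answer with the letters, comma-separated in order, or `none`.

A, B

A → match
B → match
C → no match
D → no match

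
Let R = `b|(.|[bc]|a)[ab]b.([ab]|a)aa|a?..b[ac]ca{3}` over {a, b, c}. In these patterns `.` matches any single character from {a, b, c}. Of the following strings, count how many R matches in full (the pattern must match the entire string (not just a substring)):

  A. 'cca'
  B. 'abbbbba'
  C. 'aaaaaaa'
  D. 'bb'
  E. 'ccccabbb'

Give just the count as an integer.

0

A → no match
B → no match
C → no match
D → no match
E → no match
Total matched: 0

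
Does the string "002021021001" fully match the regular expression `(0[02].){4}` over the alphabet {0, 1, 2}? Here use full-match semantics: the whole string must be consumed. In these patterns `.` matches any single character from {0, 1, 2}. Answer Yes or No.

Yes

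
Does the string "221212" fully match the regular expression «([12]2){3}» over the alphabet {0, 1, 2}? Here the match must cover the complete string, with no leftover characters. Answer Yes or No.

Yes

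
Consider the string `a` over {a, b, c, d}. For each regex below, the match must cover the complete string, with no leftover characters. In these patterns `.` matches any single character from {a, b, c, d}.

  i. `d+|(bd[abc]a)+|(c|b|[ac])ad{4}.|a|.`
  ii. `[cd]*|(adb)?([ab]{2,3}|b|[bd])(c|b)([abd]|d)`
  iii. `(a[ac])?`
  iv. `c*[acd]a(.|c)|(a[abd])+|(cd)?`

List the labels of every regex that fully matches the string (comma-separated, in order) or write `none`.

i → match
ii → no match
iii → no match
iv → no match

i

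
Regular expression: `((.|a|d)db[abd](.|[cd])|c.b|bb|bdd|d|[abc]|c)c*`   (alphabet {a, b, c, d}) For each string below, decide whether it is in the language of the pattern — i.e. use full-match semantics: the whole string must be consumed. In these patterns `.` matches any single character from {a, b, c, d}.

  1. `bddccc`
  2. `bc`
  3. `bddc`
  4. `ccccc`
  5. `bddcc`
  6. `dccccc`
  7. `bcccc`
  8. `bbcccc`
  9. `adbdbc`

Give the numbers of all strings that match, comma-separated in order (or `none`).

1 → match
2 → match
3 → match
4 → match
5 → match
6 → match
7 → match
8 → match
9 → match

1, 2, 3, 4, 5, 6, 7, 8, 9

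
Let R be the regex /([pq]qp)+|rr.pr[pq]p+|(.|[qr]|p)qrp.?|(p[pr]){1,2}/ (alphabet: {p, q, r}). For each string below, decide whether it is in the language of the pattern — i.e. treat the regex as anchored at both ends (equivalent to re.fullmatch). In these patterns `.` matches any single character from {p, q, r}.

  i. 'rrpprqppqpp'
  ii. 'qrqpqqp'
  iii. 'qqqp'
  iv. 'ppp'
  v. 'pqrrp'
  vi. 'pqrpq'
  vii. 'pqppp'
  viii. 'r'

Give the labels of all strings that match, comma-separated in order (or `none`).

vi

i → no match
ii → no match
iii → no match
iv → no match
v → no match
vi → match
vii → no match
viii → no match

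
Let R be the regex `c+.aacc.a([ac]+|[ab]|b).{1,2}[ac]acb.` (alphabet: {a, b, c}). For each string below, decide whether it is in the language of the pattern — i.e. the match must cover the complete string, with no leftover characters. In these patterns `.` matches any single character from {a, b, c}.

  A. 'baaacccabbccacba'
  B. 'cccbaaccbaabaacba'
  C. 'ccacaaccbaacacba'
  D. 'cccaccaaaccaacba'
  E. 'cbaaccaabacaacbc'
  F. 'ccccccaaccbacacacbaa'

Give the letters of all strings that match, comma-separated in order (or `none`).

B, E

A → no match — must start with 'c'
B → match
C → no match
D → no match
E → match
F → no match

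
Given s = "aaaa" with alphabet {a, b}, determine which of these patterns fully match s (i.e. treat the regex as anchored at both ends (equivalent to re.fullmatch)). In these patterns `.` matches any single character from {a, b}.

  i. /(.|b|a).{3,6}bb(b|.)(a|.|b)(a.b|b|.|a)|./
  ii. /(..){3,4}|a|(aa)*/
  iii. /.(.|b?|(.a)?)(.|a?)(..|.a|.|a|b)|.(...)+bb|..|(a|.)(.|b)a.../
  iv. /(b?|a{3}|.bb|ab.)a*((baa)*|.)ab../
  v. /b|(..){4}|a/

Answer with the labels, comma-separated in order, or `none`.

ii, iii

i → no match
ii → match
iii → match
iv → no match
v → no match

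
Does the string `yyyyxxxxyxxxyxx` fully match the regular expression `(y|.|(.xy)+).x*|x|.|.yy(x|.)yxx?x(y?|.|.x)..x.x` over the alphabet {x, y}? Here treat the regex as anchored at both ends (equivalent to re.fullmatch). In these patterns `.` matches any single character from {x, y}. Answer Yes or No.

No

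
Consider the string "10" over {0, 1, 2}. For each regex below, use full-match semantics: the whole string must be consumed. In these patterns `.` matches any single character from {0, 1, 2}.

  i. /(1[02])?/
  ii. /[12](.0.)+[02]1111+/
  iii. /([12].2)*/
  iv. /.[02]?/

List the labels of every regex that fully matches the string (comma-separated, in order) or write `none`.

i, iv

i → match
ii → no match — must end with "1"
iii → no match
iv → match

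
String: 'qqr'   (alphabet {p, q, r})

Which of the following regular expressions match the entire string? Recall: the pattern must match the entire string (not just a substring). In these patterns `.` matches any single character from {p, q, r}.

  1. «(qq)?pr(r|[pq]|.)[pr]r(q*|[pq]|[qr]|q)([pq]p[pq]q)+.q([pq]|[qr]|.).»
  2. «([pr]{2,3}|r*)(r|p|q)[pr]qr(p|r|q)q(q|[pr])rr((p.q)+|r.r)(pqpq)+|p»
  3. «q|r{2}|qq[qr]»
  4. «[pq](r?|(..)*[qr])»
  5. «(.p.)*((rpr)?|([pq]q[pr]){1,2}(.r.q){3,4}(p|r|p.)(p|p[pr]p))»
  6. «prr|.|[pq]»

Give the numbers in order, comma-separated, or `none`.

1 → no match
2 → no match
3 → match
4 → no match
5 → no match
6 → no match

3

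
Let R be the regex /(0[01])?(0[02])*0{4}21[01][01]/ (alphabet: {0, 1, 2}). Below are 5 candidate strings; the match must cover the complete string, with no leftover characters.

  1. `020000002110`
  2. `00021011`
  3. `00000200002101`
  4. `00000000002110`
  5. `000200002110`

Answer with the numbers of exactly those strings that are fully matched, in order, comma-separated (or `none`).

1, 3, 4, 5

1 → match
2 → no match
3 → match
4 → match
5 → match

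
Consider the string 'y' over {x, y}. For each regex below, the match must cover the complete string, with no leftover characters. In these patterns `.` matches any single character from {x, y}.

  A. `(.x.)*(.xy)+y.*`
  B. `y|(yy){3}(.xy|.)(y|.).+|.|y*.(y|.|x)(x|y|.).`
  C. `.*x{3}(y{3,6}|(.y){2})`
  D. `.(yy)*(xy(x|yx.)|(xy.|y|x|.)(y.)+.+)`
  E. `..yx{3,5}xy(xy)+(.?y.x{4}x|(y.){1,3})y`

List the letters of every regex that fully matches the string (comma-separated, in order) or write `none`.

B

A → no match
B → match
C → no match
D → no match
E → no match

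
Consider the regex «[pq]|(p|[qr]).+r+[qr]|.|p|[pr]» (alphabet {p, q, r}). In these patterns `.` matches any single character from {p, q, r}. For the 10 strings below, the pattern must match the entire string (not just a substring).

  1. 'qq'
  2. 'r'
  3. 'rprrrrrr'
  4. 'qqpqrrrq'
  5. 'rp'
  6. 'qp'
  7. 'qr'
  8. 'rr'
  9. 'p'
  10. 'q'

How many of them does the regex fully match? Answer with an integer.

5

1 → no match
2 → match
3 → match
4 → match
5 → no match
6 → no match
7 → no match
8 → no match
9 → match
10 → match
Total matched: 5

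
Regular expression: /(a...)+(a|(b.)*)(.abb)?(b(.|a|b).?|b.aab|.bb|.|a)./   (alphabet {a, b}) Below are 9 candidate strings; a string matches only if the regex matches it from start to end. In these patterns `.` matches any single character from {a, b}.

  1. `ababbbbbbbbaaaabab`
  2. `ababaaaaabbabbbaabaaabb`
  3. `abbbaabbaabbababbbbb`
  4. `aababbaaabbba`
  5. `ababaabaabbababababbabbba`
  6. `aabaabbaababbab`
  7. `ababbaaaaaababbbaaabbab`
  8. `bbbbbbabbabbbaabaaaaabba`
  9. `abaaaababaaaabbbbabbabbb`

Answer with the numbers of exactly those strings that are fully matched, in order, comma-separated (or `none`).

1 → no match
2 → no match
3 → match
4 → no match
5 → no match
6 → match
7 → no match
8 → no match — must start with `a`
9 → no match

3, 6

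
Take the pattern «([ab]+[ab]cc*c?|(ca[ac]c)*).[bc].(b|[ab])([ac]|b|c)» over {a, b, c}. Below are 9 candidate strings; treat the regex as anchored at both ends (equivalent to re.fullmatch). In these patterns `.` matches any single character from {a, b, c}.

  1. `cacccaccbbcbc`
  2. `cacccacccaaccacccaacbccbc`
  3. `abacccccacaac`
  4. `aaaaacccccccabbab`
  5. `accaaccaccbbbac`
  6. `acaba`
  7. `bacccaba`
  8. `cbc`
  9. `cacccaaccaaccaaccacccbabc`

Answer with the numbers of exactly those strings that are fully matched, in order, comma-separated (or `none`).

1, 2, 3, 4, 6, 7, 9

1 → match
2 → match
3 → match
4 → match
5 → no match
6 → match
7 → match
8 → no match
9 → match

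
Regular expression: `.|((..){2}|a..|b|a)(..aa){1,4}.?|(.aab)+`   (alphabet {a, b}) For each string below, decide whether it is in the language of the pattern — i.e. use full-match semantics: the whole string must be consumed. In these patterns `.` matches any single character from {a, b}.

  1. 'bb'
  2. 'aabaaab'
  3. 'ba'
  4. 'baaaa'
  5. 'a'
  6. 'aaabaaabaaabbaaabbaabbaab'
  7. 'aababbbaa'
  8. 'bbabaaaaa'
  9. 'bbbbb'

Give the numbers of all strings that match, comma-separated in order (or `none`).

4, 5, 8

1. 'bb' → no match
2. 'aabaaab' → no match
3. 'ba' → no match
4. 'baaaa' → match
5. 'a' → match
6 → no match
7. 'aababbbaa' → no match
8. 'bbabaaaaa' → match
9. 'bbbbb' → no match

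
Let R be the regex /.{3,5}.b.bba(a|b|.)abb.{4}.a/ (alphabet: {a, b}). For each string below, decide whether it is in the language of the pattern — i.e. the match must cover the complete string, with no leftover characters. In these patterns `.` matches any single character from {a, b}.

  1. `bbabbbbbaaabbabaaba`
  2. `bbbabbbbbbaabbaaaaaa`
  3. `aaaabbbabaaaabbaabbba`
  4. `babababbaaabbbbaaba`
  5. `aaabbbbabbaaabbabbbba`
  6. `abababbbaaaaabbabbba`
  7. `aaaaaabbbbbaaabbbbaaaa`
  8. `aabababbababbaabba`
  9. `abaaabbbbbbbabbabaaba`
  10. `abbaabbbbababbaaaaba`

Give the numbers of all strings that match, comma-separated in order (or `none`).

1, 4, 5, 10

1 → match
2 → no match
3 → no match
4 → match
5 → match
6 → no match
7 → no match
8 → no match
9 → no match
10 → match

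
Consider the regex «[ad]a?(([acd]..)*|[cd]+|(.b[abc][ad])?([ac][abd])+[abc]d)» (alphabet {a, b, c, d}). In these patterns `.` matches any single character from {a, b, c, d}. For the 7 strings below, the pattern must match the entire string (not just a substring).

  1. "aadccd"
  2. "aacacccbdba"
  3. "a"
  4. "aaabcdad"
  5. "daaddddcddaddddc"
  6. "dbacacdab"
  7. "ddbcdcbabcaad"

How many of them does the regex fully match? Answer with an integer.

6

1. "aadccd" → match
2. "aacacccbdba" → match
3. "a" → match
4. "aaabcdad" → match
5 → match
6. "dbacacdab" → no match
7 → match
Total matched: 6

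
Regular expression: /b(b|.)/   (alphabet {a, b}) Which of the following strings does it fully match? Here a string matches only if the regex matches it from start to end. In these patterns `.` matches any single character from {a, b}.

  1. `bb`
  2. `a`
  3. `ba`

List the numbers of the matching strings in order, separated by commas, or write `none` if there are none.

1, 3

1 → match
2 → no match — must start with `b`
3 → match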